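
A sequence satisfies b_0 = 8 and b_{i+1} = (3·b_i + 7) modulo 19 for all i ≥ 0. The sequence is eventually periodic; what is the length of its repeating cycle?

Listing terms: b_0 = 8,  b_1 = 12,  b_2 = 5,  b_3 = 3,  b_4 = 16,  b_5 = 17,  b_6 = 1,  b_7 = 10,  b_8 = 18,  b_9 = 4,  b_{10} = 0,  b_{11} = 7,  b_{12} = 9,  b_{13} = 15,  b_{14} = 14,  b_{15} = 11,  b_{16} = 2,  b_{17} = 13,  b_{18} = 8.
The sequence repeats with period 18.

18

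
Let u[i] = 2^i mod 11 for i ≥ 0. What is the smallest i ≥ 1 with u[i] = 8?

Computing terms: u[0] = 1,  u[1] = 2,  u[2] = 4,  u[3] = 8,  u[4] = 5,  u[5] = 10,  u[6] = 9,  u[7] = 7,  u[8] = 3,  u[9] = 6,  u[10] = 1.
Since u[10] = u[0] = 1, the sequence is periodic with period 10.
The value 8 first appears (with i ≥ 1) at u[3].

3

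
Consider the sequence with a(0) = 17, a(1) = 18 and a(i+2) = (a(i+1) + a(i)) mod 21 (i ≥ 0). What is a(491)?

17

We have a(0) = 17, a(1) = 18, a(2) = 14, a(3) = 11, a(4) = 4, a(5) = 15, a(6) = 19, a(7) = 13, a(8) = 11, a(9) = 3, a(10) = 14, a(11) = 17, a(12) = 10, a(13) = 6, a(14) = 16, a(15) = 1, a(16) = 17, a(17) = 18.
The sequence repeats with period 16.
So a(491) = a(0 + ((491-0) mod 16)) = a(11) = 17.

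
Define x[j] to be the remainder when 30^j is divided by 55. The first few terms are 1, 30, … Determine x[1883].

50

x[0] = 1,  x[1] = 30,  x[2] = 20,  x[3] = 50,  x[4] = 15,  x[5] = 10,  x[6] = 25,  x[7] = 35,  x[8] = 5,  x[9] = 40,  x[10] = 45,  x[11] = 30.
Since x[11] = x[1] = 30, the sequence is eventually periodic: after a pre-period of length 1 it cycles with period 10.
For j ≥ 1, x[j] depends only on (j - 1) mod 10. (1883 - 1) mod 10 = 2, so x[1883] = x[3] = 50.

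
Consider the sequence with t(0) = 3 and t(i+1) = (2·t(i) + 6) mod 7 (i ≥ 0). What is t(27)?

3

Listing terms: t(0) = 3, t(1) = 5, t(2) = 2, t(3) = 3.
Since t(3) = t(0) = 3, the sequence is periodic with period 3.
So t(27) = t(0 + ((27-0) mod 3)) = t(0) = 3.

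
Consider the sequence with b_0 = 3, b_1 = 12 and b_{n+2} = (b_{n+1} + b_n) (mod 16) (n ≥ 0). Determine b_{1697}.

13

Computing terms: b_0 = 3; b_1 = 12; b_2 = 15; b_3 = 11; b_4 = 10; b_5 = 5; b_6 = 15; b_7 = 4; b_8 = 3; b_9 = 7; b_{10} = 10; b_{11} = 1; b_{12} = 11; b_{13} = 12; b_{14} = 7; b_{15} = 3; b_{16} = 10; b_{17} = 13; b_{18} = 7; b_{19} = 4; b_{20} = 11; b_{21} = 15; b_{22} = 10; b_{23} = 9; b_{24} = 3; b_{25} = 12.
The sequence repeats with period 24.
(1697 - 0) mod 24 = 17, so b_{1697} = b_{17} = 13.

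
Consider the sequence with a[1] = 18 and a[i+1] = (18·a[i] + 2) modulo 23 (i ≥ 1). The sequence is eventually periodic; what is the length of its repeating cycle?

Listing terms: a[1] = 18; a[2] = 4; a[3] = 5; a[4] = 0; a[5] = 2; a[6] = 15; a[7] = 19; a[8] = 22; a[9] = 7; a[10] = 13; a[11] = 6; a[12] = 18.
The sequence repeats with period 11.

11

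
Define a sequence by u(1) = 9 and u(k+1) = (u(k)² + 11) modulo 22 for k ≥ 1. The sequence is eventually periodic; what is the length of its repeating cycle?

4

Computing terms: u(1) = 9, u(2) = 4, u(3) = 5, u(4) = 14, u(5) = 9.
The sequence repeats with period 4.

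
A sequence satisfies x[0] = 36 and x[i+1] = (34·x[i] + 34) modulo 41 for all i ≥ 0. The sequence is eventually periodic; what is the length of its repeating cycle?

40

Listing terms: x[0] = 36, x[1] = 28, x[2] = 2, x[3] = 20, x[4] = 17, x[5] = 38, x[6] = 14, x[7] = 18, x[8] = 31, x[9] = 22, x[10] = 3, x[11] = 13, x[12] = 25, x[13] = 23, x[14] = 37, x[15] = 21, x[16] = 10, x[17] = 5, x[18] = 40, x[19] = 0, x[20] = 34, x[21] = 1, x[22] = 27, x[23] = 9, x[24] = 12, x[25] = 32, x[26] = 15, x[27] = 11, x[28] = 39, x[29] = 7, x[30] = 26, x[31] = 16, x[32] = 4, x[33] = 6, x[34] = 33, x[35] = 8, x[36] = 19, x[37] = 24, x[38] = 30, x[39] = 29, x[40] = 36.
Since x[40] = x[0] = 36, the sequence is periodic with period 40.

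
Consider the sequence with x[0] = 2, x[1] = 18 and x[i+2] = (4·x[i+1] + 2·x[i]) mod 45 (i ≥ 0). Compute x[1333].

18

Computing terms: x[0] = 2,  x[1] = 18,  x[2] = 31,  x[3] = 25,  x[4] = 27,  x[5] = 23,  x[6] = 11,  x[7] = 0,  x[8] = 22,  x[9] = 43,  x[10] = 36,  x[11] = 5,  x[12] = 2,  x[13] = 18.
Since (x[12], x[13]) = (x[0], x[1]) = (2, 18) (two consecutive terms determine the rest), the sequence is periodic with period 12.
(1333 - 0) mod 12 = 1, so x[1333] = x[1] = 18.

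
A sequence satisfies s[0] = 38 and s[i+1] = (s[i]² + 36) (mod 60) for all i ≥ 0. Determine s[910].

40

We have s[0] = 38,  s[1] = 40,  s[2] = 16,  s[3] = 52,  s[4] = 40.
Since s[4] = s[1] = 40, the sequence is eventually periodic: after a pre-period of length 1 it cycles with period 3.
For i ≥ 1, s[i] depends only on (i - 1) mod 3. (910 - 1) mod 3 = 0, so s[910] = s[1] = 40.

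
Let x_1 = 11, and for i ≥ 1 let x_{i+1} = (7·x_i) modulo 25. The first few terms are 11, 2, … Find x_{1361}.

11

Listing terms: x_1 = 11, x_2 = 2, x_3 = 14, x_4 = 23, x_5 = 11.
The sequence repeats with period 4.
(1361 - 1) mod 4 = 0, so x_{1361} = x_1 = 11.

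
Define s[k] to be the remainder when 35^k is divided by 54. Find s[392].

Listing terms: s[1] = 35; s[2] = 37; s[3] = 53; s[4] = 19; s[5] = 17; s[6] = 1; s[7] = 35.
Since s[7] = s[1] = 35, the sequence is periodic with period 6.
So s[392] = s[1 + ((392-1) mod 6)] = s[2] = 37.

37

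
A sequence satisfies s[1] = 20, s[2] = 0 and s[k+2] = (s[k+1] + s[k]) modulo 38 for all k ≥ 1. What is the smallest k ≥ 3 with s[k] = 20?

s[1] = 20; s[2] = 0; s[3] = 20; s[4] = 20; s[5] = 2; s[6] = 22; s[7] = 24; s[8] = 8; s[9] = 32; s[10] = 2; s[11] = 34; s[12] = 36; s[13] = 32; s[14] = 30; s[15] = 24; s[16] = 16; s[17] = 2; s[18] = 18; s[19] = 20; s[20] = 0.
The sequence repeats with period 18.
The value 20 first appears (with k ≥ 3) at s[3].

3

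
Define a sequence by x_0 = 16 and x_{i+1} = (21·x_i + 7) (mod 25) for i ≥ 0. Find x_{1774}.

4

We have x_0 = 16,  x_1 = 18,  x_2 = 10,  x_3 = 17,  x_4 = 14,  x_5 = 1,  x_6 = 3,  x_7 = 20,  x_8 = 2,  x_9 = 24,  x_{10} = 11,  x_{11} = 13,  x_{12} = 5,  x_{13} = 12,  x_{14} = 9,  x_{15} = 21,  x_{16} = 23,  x_{17} = 15,  x_{18} = 22,  x_{19} = 19,  x_{20} = 6,  x_{21} = 8,  x_{22} = 0,  x_{23} = 7,  x_{24} = 4,  x_{25} = 16.
Since x_{25} = x_0 = 16, the sequence is periodic with period 25.
So x_{1774} = x_{0 + ((1774-0) mod 25)} = x_{24} = 4.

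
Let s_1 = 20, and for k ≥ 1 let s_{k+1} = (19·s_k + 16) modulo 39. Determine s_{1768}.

s_1 = 20; s_2 = 6; s_3 = 13; s_4 = 29; s_5 = 21; s_6 = 25; s_7 = 23; s_8 = 24; s_9 = 4; s_{10} = 14; s_{11} = 9; s_{12} = 31; s_{13} = 20.
Since s_{13} = s_1 = 20, the sequence is periodic with period 12.
So s_{1768} = s_{1 + ((1768-1) mod 12)} = s_4 = 29.

29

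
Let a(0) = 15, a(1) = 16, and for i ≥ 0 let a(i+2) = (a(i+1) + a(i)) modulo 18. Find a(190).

Listing terms: a(0) = 15; a(1) = 16; a(2) = 13; a(3) = 11; a(4) = 6; a(5) = 17; a(6) = 5; a(7) = 4; a(8) = 9; a(9) = 13; a(10) = 4; a(11) = 17; a(12) = 3; a(13) = 2; a(14) = 5; a(15) = 7; a(16) = 12; a(17) = 1; a(18) = 13; a(19) = 14; a(20) = 9; a(21) = 5; a(22) = 14; a(23) = 1; a(24) = 15; a(25) = 16.
Since (a(24), a(25)) = (a(0), a(1)) = (15, 16) (two consecutive terms determine the rest), the sequence is periodic with period 24.
(190 - 0) mod 24 = 22, so a(190) = a(22) = 14.

14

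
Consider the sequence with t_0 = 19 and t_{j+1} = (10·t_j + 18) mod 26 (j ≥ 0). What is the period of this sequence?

6

t_0 = 19,  t_1 = 0,  t_2 = 18,  t_3 = 16,  t_4 = 22,  t_5 = 4,  t_6 = 6,  t_7 = 0.
Since t_7 = t_1 = 0, the sequence is eventually periodic: after a pre-period of length 1 it cycles with period 6.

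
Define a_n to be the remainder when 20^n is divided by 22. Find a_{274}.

a_1 = 20,  a_2 = 4,  a_3 = 14,  a_4 = 16,  a_5 = 12,  a_6 = 20.
The sequence repeats with period 5.
(274 - 1) mod 5 = 3, so a_{274} = a_4 = 16.

16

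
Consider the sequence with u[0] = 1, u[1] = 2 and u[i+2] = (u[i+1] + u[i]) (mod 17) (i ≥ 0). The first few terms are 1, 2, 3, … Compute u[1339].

u[0] = 1,  u[1] = 2,  u[2] = 3,  u[3] = 5,  u[4] = 8,  u[5] = 13,  u[6] = 4,  u[7] = 0,  u[8] = 4,  u[9] = 4,  u[10] = 8,  u[11] = 12,  u[12] = 3,  u[13] = 15,  u[14] = 1,  u[15] = 16,  u[16] = 0,  u[17] = 16,  u[18] = 16,  u[19] = 15,  u[20] = 14,  u[21] = 12,  u[22] = 9,  u[23] = 4,  u[24] = 13,  u[25] = 0,  u[26] = 13,  u[27] = 13,  u[28] = 9,  u[29] = 5,  u[30] = 14,  u[31] = 2,  u[32] = 16,  u[33] = 1,  u[34] = 0,  u[35] = 1,  u[36] = 1,  u[37] = 2.
Since (u[36], u[37]) = (u[0], u[1]) = (1, 2) (two consecutive terms determine the rest), the sequence is periodic with period 36.
(1339 - 0) mod 36 = 7, so u[1339] = u[7] = 0.

0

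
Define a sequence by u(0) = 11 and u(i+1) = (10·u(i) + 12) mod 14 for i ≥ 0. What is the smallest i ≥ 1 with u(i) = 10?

1

u(0) = 11,  u(1) = 10,  u(2) = 0,  u(3) = 12,  u(4) = 6,  u(5) = 2,  u(6) = 4,  u(7) = 10.
Since u(7) = u(1) = 10, the sequence is eventually periodic: after a pre-period of length 1 it cycles with period 6.
The value 10 first appears (with i ≥ 1) at u(1).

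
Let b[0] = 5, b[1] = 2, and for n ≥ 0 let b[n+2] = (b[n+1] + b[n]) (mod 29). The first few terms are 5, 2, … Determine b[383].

25

Listing terms: b[0] = 5, b[1] = 2, b[2] = 7, b[3] = 9, b[4] = 16, b[5] = 25, b[6] = 12, b[7] = 8, b[8] = 20, b[9] = 28, b[10] = 19, b[11] = 18, b[12] = 8, b[13] = 26, b[14] = 5, b[15] = 2.
The sequence repeats with period 14.
So b[383] = b[0 + ((383-0) mod 14)] = b[5] = 25.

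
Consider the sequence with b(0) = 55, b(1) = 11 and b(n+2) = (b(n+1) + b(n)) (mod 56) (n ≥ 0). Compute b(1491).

b(0) = 55,  b(1) = 11,  b(2) = 10,  b(3) = 21,  b(4) = 31,  b(5) = 52,  b(6) = 27,  b(7) = 23,  b(8) = 50,  b(9) = 17,  b(10) = 11,  b(11) = 28,  b(12) = 39,  b(13) = 11,  b(14) = 50,  b(15) = 5,  b(16) = 55,  b(17) = 4,  b(18) = 3,  b(19) = 7,  b(20) = 10,  b(21) = 17,  b(22) = 27,  b(23) = 44,  b(24) = 15,  b(25) = 3,  b(26) = 18,  b(27) = 21,  b(28) = 39,  b(29) = 4,  b(30) = 43,  b(31) = 47,  b(32) = 34,  b(33) = 25,  b(34) = 3,  b(35) = 28,  b(36) = 31,  b(37) = 3,  b(38) = 34,  b(39) = 37,  b(40) = 15,  b(41) = 52,  b(42) = 11,  b(43) = 7,  b(44) = 18,  b(45) = 25,  b(46) = 43,  b(47) = 12,  b(48) = 55,  b(49) = 11.
Since (b(48), b(49)) = (b(0), b(1)) = (55, 11) (two consecutive terms determine the rest), the sequence is periodic with period 48.
(1491 - 0) mod 48 = 3, so b(1491) = b(3) = 21.

21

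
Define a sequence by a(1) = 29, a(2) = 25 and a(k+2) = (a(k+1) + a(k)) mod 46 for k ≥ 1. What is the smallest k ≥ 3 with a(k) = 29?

37

Computing terms: a(1) = 29,  a(2) = 25,  a(3) = 8,  a(4) = 33,  a(5) = 41,  a(6) = 28,  a(7) = 23,  a(8) = 5,  a(9) = 28,  a(10) = 33,  a(11) = 15,  a(12) = 2,  a(13) = 17,  a(14) = 19,  a(15) = 36,  a(16) = 9,  a(17) = 45,  a(18) = 8,  a(19) = 7,  a(20) = 15,  a(21) = 22,  a(22) = 37,  a(23) = 13,  a(24) = 4,  a(25) = 17,  a(26) = 21,  a(27) = 38,  a(28) = 13,  a(29) = 5,  a(30) = 18,  a(31) = 23,  a(32) = 41,  a(33) = 18,  a(34) = 13,  a(35) = 31,  a(36) = 44,  a(37) = 29,  a(38) = 27,  a(39) = 10,  a(40) = 37,  a(41) = 1,  a(42) = 38,  a(43) = 39,  a(44) = 31,  a(45) = 24,  a(46) = 9,  a(47) = 33,  a(48) = 42,  a(49) = 29,  a(50) = 25.
Since (a(49), a(50)) = (a(1), a(2)) = (29, 25) (two consecutive terms determine the rest), the sequence is periodic with period 48.
The value 29 first appears (with k ≥ 3) at a(37).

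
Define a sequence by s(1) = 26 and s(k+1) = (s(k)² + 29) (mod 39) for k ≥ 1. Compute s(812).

s(1) = 26,  s(2) = 3,  s(3) = 38,  s(4) = 30,  s(5) = 32,  s(6) = 0,  s(7) = 29,  s(8) = 12,  s(9) = 17,  s(10) = 6,  s(11) = 26.
Since s(11) = s(1) = 26, the sequence is periodic with period 10.
So s(812) = s(1 + ((812-1) mod 10)) = s(2) = 3.

3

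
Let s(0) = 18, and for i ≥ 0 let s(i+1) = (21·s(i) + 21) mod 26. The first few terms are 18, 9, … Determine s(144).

18

We have s(0) = 18,  s(1) = 9,  s(2) = 2,  s(3) = 11,  s(4) = 18.
The sequence repeats with period 4.
So s(144) = s(0 + ((144-0) mod 4)) = s(0) = 18.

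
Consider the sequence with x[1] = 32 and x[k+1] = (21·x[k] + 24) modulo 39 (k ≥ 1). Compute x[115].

15

Listing terms: x[1] = 32, x[2] = 33, x[3] = 15, x[4] = 27, x[5] = 6, x[6] = 33.
Since x[6] = x[2] = 33, the sequence is eventually periodic: after a pre-period of length 1 it cycles with period 4.
For k ≥ 2, x[k] depends only on (k - 2) mod 4. (115 - 2) mod 4 = 1, so x[115] = x[3] = 15.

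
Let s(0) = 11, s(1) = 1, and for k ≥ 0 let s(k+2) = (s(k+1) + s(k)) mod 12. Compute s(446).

s(0) = 11,  s(1) = 1,  s(2) = 0,  s(3) = 1,  s(4) = 1,  s(5) = 2,  s(6) = 3,  s(7) = 5,  s(8) = 8,  s(9) = 1,  s(10) = 9,  s(11) = 10,  s(12) = 7,  s(13) = 5,  s(14) = 0,  s(15) = 5,  s(16) = 5,  s(17) = 10,  s(18) = 3,  s(19) = 1,  s(20) = 4,  s(21) = 5,  s(22) = 9,  s(23) = 2,  s(24) = 11,  s(25) = 1.
The sequence repeats with period 24.
So s(446) = s(0 + ((446-0) mod 24)) = s(14) = 0.

0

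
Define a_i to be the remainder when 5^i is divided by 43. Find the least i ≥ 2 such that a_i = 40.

Listing terms: a_1 = 5; a_2 = 25; a_3 = 39; a_4 = 23; a_5 = 29; a_6 = 16; a_7 = 37; a_8 = 13; a_9 = 22; a_{10} = 24; a_{11} = 34; a_{12} = 41; a_{13} = 33; a_{14} = 36; a_{15} = 8; a_{16} = 40; a_{17} = 28; a_{18} = 11; a_{19} = 12; a_{20} = 17; a_{21} = 42; a_{22} = 38; a_{23} = 18; a_{24} = 4; a_{25} = 20; a_{26} = 14; a_{27} = 27; a_{28} = 6; a_{29} = 30; a_{30} = 21; a_{31} = 19; a_{32} = 9; a_{33} = 2; a_{34} = 10; a_{35} = 7; a_{36} = 35; a_{37} = 3; a_{38} = 15; a_{39} = 32; a_{40} = 31; a_{41} = 26; a_{42} = 1; a_{43} = 5.
Since a_{43} = a_1 = 5, the sequence is periodic with period 42.
The value 40 first appears (with i ≥ 2) at a_{16}.

16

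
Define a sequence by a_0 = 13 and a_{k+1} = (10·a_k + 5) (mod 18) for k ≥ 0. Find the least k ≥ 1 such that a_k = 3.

7

We have a_0 = 13,  a_1 = 9,  a_2 = 5,  a_3 = 1,  a_4 = 15,  a_5 = 11,  a_6 = 7,  a_7 = 3,  a_8 = 17,  a_9 = 13.
The sequence repeats with period 9.
The value 3 first appears (with k ≥ 1) at a_7.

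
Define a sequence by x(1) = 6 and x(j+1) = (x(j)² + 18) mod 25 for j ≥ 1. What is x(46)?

We have x(1) = 6; x(2) = 4; x(3) = 9; x(4) = 24; x(5) = 19; x(6) = 4.
Since x(6) = x(2) = 4, the sequence is eventually periodic: after a pre-period of length 1 it cycles with period 4.
For j ≥ 2, x(j) depends only on (j - 2) mod 4. (46 - 2) mod 4 = 0, so x(46) = x(2) = 4.

4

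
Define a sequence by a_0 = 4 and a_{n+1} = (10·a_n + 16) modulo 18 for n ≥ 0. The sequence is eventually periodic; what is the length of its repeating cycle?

9

a_0 = 4,  a_1 = 2,  a_2 = 0,  a_3 = 16,  a_4 = 14,  a_5 = 12,  a_6 = 10,  a_7 = 8,  a_8 = 6,  a_9 = 4.
The sequence repeats with period 9.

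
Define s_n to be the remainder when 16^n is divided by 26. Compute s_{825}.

Computing terms: s_0 = 1; s_1 = 16; s_2 = 22; s_3 = 14; s_4 = 16.
Since s_4 = s_1 = 16, the sequence is eventually periodic: after a pre-period of length 1 it cycles with period 3.
For n ≥ 1, s_n depends only on (n - 1) mod 3. (825 - 1) mod 3 = 2, so s_{825} = s_3 = 14.

14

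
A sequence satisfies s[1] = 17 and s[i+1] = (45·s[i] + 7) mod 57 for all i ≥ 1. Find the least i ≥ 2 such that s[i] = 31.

Listing terms: s[1] = 17, s[2] = 31, s[3] = 34, s[4] = 55, s[5] = 31.
Since s[5] = s[2] = 31, the sequence is eventually periodic: after a pre-period of length 1 it cycles with period 3.
The value 31 first appears (with i ≥ 2) at s[2].

2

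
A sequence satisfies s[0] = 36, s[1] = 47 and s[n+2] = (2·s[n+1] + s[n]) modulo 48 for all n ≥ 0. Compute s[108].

0

Listing terms: s[0] = 36; s[1] = 47; s[2] = 34; s[3] = 19; s[4] = 24; s[5] = 19; s[6] = 14; s[7] = 47; s[8] = 12; s[9] = 23; s[10] = 10; s[11] = 43; s[12] = 0; s[13] = 43; s[14] = 38; s[15] = 23; s[16] = 36; s[17] = 47.
Since (s[16], s[17]) = (s[0], s[1]) = (36, 47) (two consecutive terms determine the rest), the sequence is periodic with period 16.
So s[108] = s[0 + ((108-0) mod 16)] = s[12] = 0.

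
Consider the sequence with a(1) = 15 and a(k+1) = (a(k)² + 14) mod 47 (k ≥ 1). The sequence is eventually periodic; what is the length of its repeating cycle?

4

We have a(1) = 15; a(2) = 4; a(3) = 30; a(4) = 21; a(5) = 32; a(6) = 4.
Since a(6) = a(2) = 4, the sequence is eventually periodic: after a pre-period of length 1 it cycles with period 4.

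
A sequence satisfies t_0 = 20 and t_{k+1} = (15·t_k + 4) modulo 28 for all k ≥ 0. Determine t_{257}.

12

We have t_0 = 20; t_1 = 24; t_2 = 0; t_3 = 4; t_4 = 8; t_5 = 12; t_6 = 16; t_7 = 20.
The sequence repeats with period 7.
So t_{257} = t_{0 + ((257-0) mod 7)} = t_5 = 12.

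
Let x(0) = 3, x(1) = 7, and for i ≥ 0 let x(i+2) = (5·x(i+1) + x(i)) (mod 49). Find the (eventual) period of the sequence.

42

We have x(0) = 3, x(1) = 7, x(2) = 38, x(3) = 1, x(4) = 43, x(5) = 20, x(6) = 45, x(7) = 0, x(8) = 45, x(9) = 29, x(10) = 43, x(11) = 48, x(12) = 38, x(13) = 42, x(14) = 3, x(15) = 8, x(16) = 43, x(17) = 27, x(18) = 31, x(19) = 35, x(20) = 10, x(21) = 36, x(22) = 43, x(23) = 6, x(24) = 24, x(25) = 28, x(26) = 17, x(27) = 15, x(28) = 43, x(29) = 34, x(30) = 17, x(31) = 21, x(32) = 24, x(33) = 43, x(34) = 43, x(35) = 13, x(36) = 10, x(37) = 14, x(38) = 31, x(39) = 22, x(40) = 43, x(41) = 41, x(42) = 3, x(43) = 7.
The sequence repeats with period 42.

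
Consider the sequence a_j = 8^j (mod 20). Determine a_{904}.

16

Listing terms: a_1 = 8, a_2 = 4, a_3 = 12, a_4 = 16, a_5 = 8.
The sequence repeats with period 4.
(904 - 1) mod 4 = 3, so a_{904} = a_4 = 16.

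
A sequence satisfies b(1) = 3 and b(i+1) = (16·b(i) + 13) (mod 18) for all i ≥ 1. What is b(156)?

Computing terms: b(1) = 3; b(2) = 7; b(3) = 17; b(4) = 15; b(5) = 1; b(6) = 11; b(7) = 9; b(8) = 13; b(9) = 5; b(10) = 3.
The sequence repeats with period 9.
So b(156) = b(1 + ((156-1) mod 9)) = b(3) = 17.

17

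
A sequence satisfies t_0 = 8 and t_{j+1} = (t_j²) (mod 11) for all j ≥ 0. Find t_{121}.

9

We have t_0 = 8, t_1 = 9, t_2 = 4, t_3 = 5, t_4 = 3, t_5 = 9.
Since t_5 = t_1 = 9, the sequence is eventually periodic: after a pre-period of length 1 it cycles with period 4.
For j ≥ 1, t_j depends only on (j - 1) mod 4. (121 - 1) mod 4 = 0, so t_{121} = t_1 = 9.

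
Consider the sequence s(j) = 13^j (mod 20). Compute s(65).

13

s(1) = 13, s(2) = 9, s(3) = 17, s(4) = 1, s(5) = 13.
Since s(5) = s(1) = 13, the sequence is periodic with period 4.
So s(65) = s(1 + ((65-1) mod 4)) = s(1) = 13.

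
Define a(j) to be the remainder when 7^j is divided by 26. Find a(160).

9

a(1) = 7; a(2) = 23; a(3) = 5; a(4) = 9; a(5) = 11; a(6) = 25; a(7) = 19; a(8) = 3; a(9) = 21; a(10) = 17; a(11) = 15; a(12) = 1; a(13) = 7.
Since a(13) = a(1) = 7, the sequence is periodic with period 12.
(160 - 1) mod 12 = 3, so a(160) = a(4) = 9.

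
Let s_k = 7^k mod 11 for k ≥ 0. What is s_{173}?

2

We have s_0 = 1,  s_1 = 7,  s_2 = 5,  s_3 = 2,  s_4 = 3,  s_5 = 10,  s_6 = 4,  s_7 = 6,  s_8 = 9,  s_9 = 8,  s_{10} = 1.
The sequence repeats with period 10.
(173 - 0) mod 10 = 3, so s_{173} = s_3 = 2.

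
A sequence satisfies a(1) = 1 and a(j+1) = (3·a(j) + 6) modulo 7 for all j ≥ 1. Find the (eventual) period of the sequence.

6

Computing terms: a(1) = 1; a(2) = 2; a(3) = 5; a(4) = 0; a(5) = 6; a(6) = 3; a(7) = 1.
Since a(7) = a(1) = 1, the sequence is periodic with period 6.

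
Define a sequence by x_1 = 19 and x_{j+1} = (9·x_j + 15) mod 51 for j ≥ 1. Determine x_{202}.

33

x_1 = 19,  x_2 = 33,  x_3 = 6,  x_4 = 18,  x_5 = 24,  x_6 = 27,  x_7 = 3,  x_8 = 42,  x_9 = 36,  x_{10} = 33.
Since x_{10} = x_2 = 33, the sequence is eventually periodic: after a pre-period of length 1 it cycles with period 8.
For j ≥ 2, x_j depends only on (j - 2) mod 8. (202 - 2) mod 8 = 0, so x_{202} = x_2 = 33.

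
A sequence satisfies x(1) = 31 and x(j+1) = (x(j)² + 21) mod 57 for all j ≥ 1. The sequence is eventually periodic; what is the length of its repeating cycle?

3

x(1) = 31,  x(2) = 13,  x(3) = 19,  x(4) = 40,  x(5) = 25,  x(6) = 19.
Since x(6) = x(3) = 19, the sequence is eventually periodic: after a pre-period of length 2 it cycles with period 3.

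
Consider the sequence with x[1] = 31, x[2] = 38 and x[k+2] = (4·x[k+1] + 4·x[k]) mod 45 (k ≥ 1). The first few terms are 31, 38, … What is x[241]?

31

We have x[1] = 31; x[2] = 38; x[3] = 6; x[4] = 41; x[5] = 8; x[6] = 16; x[7] = 6; x[8] = 43; x[9] = 16; x[10] = 11; x[11] = 18; x[12] = 26; x[13] = 41; x[14] = 43; x[15] = 21; x[16] = 31; x[17] = 28; x[18] = 11; x[19] = 21; x[20] = 38; x[21] = 11; x[22] = 16; x[23] = 18; x[24] = 1; x[25] = 31; x[26] = 38.
The sequence repeats with period 24.
(241 - 1) mod 24 = 0, so x[241] = x[1] = 31.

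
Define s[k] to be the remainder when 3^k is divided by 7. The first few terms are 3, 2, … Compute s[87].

6

Listing terms: s[1] = 3,  s[2] = 2,  s[3] = 6,  s[4] = 4,  s[5] = 5,  s[6] = 1,  s[7] = 3.
The sequence repeats with period 6.
(87 - 1) mod 6 = 2, so s[87] = s[3] = 6.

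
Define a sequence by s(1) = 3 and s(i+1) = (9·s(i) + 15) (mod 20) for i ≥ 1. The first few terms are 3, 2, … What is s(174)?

We have s(1) = 3,  s(2) = 2,  s(3) = 13,  s(4) = 12,  s(5) = 3.
Since s(5) = s(1) = 3, the sequence is periodic with period 4.
(174 - 1) mod 4 = 1, so s(174) = s(2) = 2.

2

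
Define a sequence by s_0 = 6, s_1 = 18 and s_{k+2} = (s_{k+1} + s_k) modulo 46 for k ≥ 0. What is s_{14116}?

Computing terms: s_0 = 6, s_1 = 18, s_2 = 24, s_3 = 42, s_4 = 20, s_5 = 16, s_6 = 36, s_7 = 6, s_8 = 42, s_9 = 2, s_{10} = 44, s_{11} = 0, s_{12} = 44, s_{13} = 44, s_{14} = 42, s_{15} = 40, s_{16} = 36, s_{17} = 30, s_{18} = 20, s_{19} = 4, s_{20} = 24, s_{21} = 28, s_{22} = 6, s_{23} = 34, s_{24} = 40, s_{25} = 28, s_{26} = 22, s_{27} = 4, s_{28} = 26, s_{29} = 30, s_{30} = 10, s_{31} = 40, s_{32} = 4, s_{33} = 44, s_{34} = 2, s_{35} = 0, s_{36} = 2, s_{37} = 2, s_{38} = 4, s_{39} = 6, s_{40} = 10, s_{41} = 16, s_{42} = 26, s_{43} = 42, s_{44} = 22, s_{45} = 18, s_{46} = 40, s_{47} = 12, s_{48} = 6, s_{49} = 18.
The sequence repeats with period 48.
(14116 - 0) mod 48 = 4, so s_{14116} = s_4 = 20.

20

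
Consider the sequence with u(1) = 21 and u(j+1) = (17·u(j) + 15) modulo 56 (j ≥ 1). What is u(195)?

11

Computing terms: u(1) = 21, u(2) = 36, u(3) = 11, u(4) = 34, u(5) = 33, u(6) = 16, u(7) = 7, u(8) = 22, u(9) = 53, u(10) = 20, u(11) = 19, u(12) = 2, u(13) = 49, u(14) = 8, u(15) = 39, u(16) = 6, u(17) = 5, u(18) = 44, u(19) = 35, u(20) = 50, u(21) = 25, u(22) = 48, u(23) = 47, u(24) = 30, u(25) = 21.
Since u(25) = u(1) = 21, the sequence is periodic with period 24.
(195 - 1) mod 24 = 2, so u(195) = u(3) = 11.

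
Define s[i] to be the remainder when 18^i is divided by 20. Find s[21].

8

Computing terms: s[1] = 18,  s[2] = 4,  s[3] = 12,  s[4] = 16,  s[5] = 8,  s[6] = 4.
Since s[6] = s[2] = 4, the sequence is eventually periodic: after a pre-period of length 1 it cycles with period 4.
For i ≥ 2, s[i] depends only on (i - 2) mod 4. (21 - 2) mod 4 = 3, so s[21] = s[5] = 8.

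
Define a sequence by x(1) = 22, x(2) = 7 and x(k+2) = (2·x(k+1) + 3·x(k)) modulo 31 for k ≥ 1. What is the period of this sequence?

Listing terms: x(1) = 22, x(2) = 7, x(3) = 18, x(4) = 26, x(5) = 13, x(6) = 11, x(7) = 30, x(8) = 0, x(9) = 28, x(10) = 25, x(11) = 10, x(12) = 2, x(13) = 3, x(14) = 12, x(15) = 2, x(16) = 9, x(17) = 24, x(18) = 13, x(19) = 5, x(20) = 18, x(21) = 20, x(22) = 1, x(23) = 0, x(24) = 3, x(25) = 6, x(26) = 21, x(27) = 29, x(28) = 28, x(29) = 19, x(30) = 29, x(31) = 22, x(32) = 7.
Since (x(31), x(32)) = (x(1), x(2)) = (22, 7) (two consecutive terms determine the rest), the sequence is periodic with period 30.

30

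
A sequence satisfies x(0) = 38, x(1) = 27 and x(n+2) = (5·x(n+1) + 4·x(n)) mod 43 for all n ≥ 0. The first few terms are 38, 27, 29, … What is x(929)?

5

We have x(0) = 38,  x(1) = 27,  x(2) = 29,  x(3) = 38,  x(4) = 5,  x(5) = 5,  x(6) = 2,  x(7) = 30,  x(8) = 29,  x(9) = 7,  x(10) = 22,  x(11) = 9,  x(12) = 4,  x(13) = 13,  x(14) = 38,  x(15) = 27.
Since (x(14), x(15)) = (x(0), x(1)) = (38, 27) (two consecutive terms determine the rest), the sequence is periodic with period 14.
So x(929) = x(0 + ((929-0) mod 14)) = x(5) = 5.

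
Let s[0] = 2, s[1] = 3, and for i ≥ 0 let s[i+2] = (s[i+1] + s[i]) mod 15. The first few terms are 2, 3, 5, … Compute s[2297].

0

s[0] = 2; s[1] = 3; s[2] = 5; s[3] = 8; s[4] = 13; s[5] = 6; s[6] = 4; s[7] = 10; s[8] = 14; s[9] = 9; s[10] = 8; s[11] = 2; s[12] = 10; s[13] = 12; s[14] = 7; s[15] = 4; s[16] = 11; s[17] = 0; s[18] = 11; s[19] = 11; s[20] = 7; s[21] = 3; s[22] = 10; s[23] = 13; s[24] = 8; s[25] = 6; s[26] = 14; s[27] = 5; s[28] = 4; s[29] = 9; s[30] = 13; s[31] = 7; s[32] = 5; s[33] = 12; s[34] = 2; s[35] = 14; s[36] = 1; s[37] = 0; s[38] = 1; s[39] = 1; s[40] = 2; s[41] = 3.
Since (s[40], s[41]) = (s[0], s[1]) = (2, 3) (two consecutive terms determine the rest), the sequence is periodic with period 40.
So s[2297] = s[0 + ((2297-0) mod 40)] = s[17] = 0.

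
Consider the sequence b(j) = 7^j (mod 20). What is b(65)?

7

Listing terms: b(1) = 7, b(2) = 9, b(3) = 3, b(4) = 1, b(5) = 7.
The sequence repeats with period 4.
So b(65) = b(1 + ((65-1) mod 4)) = b(1) = 7.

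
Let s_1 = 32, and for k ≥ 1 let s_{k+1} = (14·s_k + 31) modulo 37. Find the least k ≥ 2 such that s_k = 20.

s_1 = 32, s_2 = 35, s_3 = 3, s_4 = 36, s_5 = 17, s_6 = 10, s_7 = 23, s_8 = 20, s_9 = 15, s_{10} = 19, s_{11} = 1, s_{12} = 8, s_{13} = 32.
Since s_{13} = s_1 = 32, the sequence is periodic with period 12.
The value 20 first appears (with k ≥ 2) at s_8.

8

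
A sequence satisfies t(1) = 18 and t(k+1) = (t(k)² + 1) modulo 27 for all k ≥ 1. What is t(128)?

t(1) = 18, t(2) = 1, t(3) = 2, t(4) = 5, t(5) = 26, t(6) = 2.
Since t(6) = t(3) = 2, the sequence is eventually periodic: after a pre-period of length 2 it cycles with period 3.
For k ≥ 3, t(k) depends only on (k - 3) mod 3. (128 - 3) mod 3 = 2, so t(128) = t(5) = 26.

26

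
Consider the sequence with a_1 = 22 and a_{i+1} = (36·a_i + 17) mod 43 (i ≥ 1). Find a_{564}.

30

We have a_1 = 22; a_2 = 35; a_3 = 30; a_4 = 22.
The sequence repeats with period 3.
So a_{564} = a_{1 + ((564-1) mod 3)} = a_3 = 30.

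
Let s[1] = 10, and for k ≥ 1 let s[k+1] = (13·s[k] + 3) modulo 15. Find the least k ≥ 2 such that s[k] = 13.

2

Computing terms: s[1] = 10; s[2] = 13; s[3] = 7; s[4] = 4; s[5] = 10.
Since s[5] = s[1] = 10, the sequence is periodic with period 4.
The value 13 first appears (with k ≥ 2) at s[2].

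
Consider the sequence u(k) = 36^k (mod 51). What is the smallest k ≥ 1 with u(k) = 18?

We have u(0) = 1; u(1) = 36; u(2) = 21; u(3) = 42; u(4) = 33; u(5) = 15; u(6) = 30; u(7) = 9; u(8) = 18; u(9) = 36.
Since u(9) = u(1) = 36, the sequence is eventually periodic: after a pre-period of length 1 it cycles with period 8.
The value 18 first appears (with k ≥ 1) at u(8).

8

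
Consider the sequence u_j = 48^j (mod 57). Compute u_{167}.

3

Computing terms: u_1 = 48,  u_2 = 24,  u_3 = 12,  u_4 = 6,  u_5 = 3,  u_6 = 30,  u_7 = 15,  u_8 = 36,  u_9 = 18,  u_{10} = 9,  u_{11} = 33,  u_{12} = 45,  u_{13} = 51,  u_{14} = 54,  u_{15} = 27,  u_{16} = 42,  u_{17} = 21,  u_{18} = 39,  u_{19} = 48.
Since u_{19} = u_1 = 48, the sequence is periodic with period 18.
So u_{167} = u_{1 + ((167-1) mod 18)} = u_5 = 3.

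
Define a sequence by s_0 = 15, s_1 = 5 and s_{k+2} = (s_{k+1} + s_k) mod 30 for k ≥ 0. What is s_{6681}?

5

Computing terms: s_0 = 15; s_1 = 5; s_2 = 20; s_3 = 25; s_4 = 15; s_5 = 10; s_6 = 25; s_7 = 5; s_8 = 0; s_9 = 5; s_{10} = 5; s_{11} = 10; s_{12} = 15; s_{13} = 25; s_{14} = 10; s_{15} = 5; s_{16} = 15; s_{17} = 20; s_{18} = 5; s_{19} = 25; s_{20} = 0; s_{21} = 25; s_{22} = 25; s_{23} = 20; s_{24} = 15; s_{25} = 5.
The sequence repeats with period 24.
(6681 - 0) mod 24 = 9, so s_{6681} = s_9 = 5.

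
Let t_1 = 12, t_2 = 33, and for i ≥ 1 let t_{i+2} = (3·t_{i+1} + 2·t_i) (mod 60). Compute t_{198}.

Computing terms: t_1 = 12; t_2 = 33; t_3 = 3; t_4 = 15; t_5 = 51; t_6 = 3; t_7 = 51; t_8 = 39; t_9 = 39; t_{10} = 15; t_{11} = 3; t_{12} = 39; t_{13} = 3; t_{14} = 27; t_{15} = 27; t_{16} = 15; t_{17} = 39; t_{18} = 27; t_{19} = 39; t_{20} = 51; t_{21} = 51; t_{22} = 15; t_{23} = 27; t_{24} = 51; t_{25} = 27; t_{26} = 3; t_{27} = 3; t_{28} = 15.
Since (t_{27}, t_{28}) = (t_3, t_4) = (3, 15) (two consecutive terms determine the rest), the sequence is eventually periodic: after a pre-period of length 2 it cycles with period 24.
For i ≥ 3, t_i depends only on (i - 3) mod 24. (198 - 3) mod 24 = 3, so t_{198} = t_6 = 3.

3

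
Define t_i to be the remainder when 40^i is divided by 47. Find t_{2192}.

Listing terms: t_0 = 1; t_1 = 40; t_2 = 2; t_3 = 33; t_4 = 4; t_5 = 19; t_6 = 8; t_7 = 38; t_8 = 16; t_9 = 29; t_{10} = 32; t_{11} = 11; t_{12} = 17; t_{13} = 22; t_{14} = 34; t_{15} = 44; t_{16} = 21; t_{17} = 41; t_{18} = 42; t_{19} = 35; t_{20} = 37; t_{21} = 23; t_{22} = 27; t_{23} = 46; t_{24} = 7; t_{25} = 45; t_{26} = 14; t_{27} = 43; t_{28} = 28; t_{29} = 39; t_{30} = 9; t_{31} = 31; t_{32} = 18; t_{33} = 15; t_{34} = 36; t_{35} = 30; t_{36} = 25; t_{37} = 13; t_{38} = 3; t_{39} = 26; t_{40} = 6; t_{41} = 5; t_{42} = 12; t_{43} = 10; t_{44} = 24; t_{45} = 20; t_{46} = 1.
The sequence repeats with period 46.
So t_{2192} = t_{0 + ((2192-0) mod 46)} = t_{30} = 9.

9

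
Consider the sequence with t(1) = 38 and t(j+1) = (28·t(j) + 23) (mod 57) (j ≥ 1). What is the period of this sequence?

9

Computing terms: t(1) = 38, t(2) = 4, t(3) = 21, t(4) = 41, t(5) = 31, t(6) = 36, t(7) = 5, t(8) = 49, t(9) = 27, t(10) = 38.
The sequence repeats with period 9.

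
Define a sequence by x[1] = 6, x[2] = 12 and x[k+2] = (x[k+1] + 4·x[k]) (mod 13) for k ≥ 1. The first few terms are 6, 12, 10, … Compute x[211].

7

Listing terms: x[1] = 6; x[2] = 12; x[3] = 10; x[4] = 6; x[5] = 7; x[6] = 5; x[7] = 7; x[8] = 1; x[9] = 3; x[10] = 7; x[11] = 6; x[12] = 8; x[13] = 6; x[14] = 12.
Since (x[13], x[14]) = (x[1], x[2]) = (6, 12) (two consecutive terms determine the rest), the sequence is periodic with period 12.
So x[211] = x[1 + ((211-1) mod 12)] = x[7] = 7.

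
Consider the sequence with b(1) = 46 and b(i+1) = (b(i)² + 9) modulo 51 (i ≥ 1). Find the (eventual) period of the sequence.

3

Computing terms: b(1) = 46; b(2) = 34; b(3) = 43; b(4) = 22; b(5) = 34.
Since b(5) = b(2) = 34, the sequence is eventually periodic: after a pre-period of length 1 it cycles with period 3.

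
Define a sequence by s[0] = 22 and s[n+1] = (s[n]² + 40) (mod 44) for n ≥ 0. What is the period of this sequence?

We have s[0] = 22,  s[1] = 40,  s[2] = 12,  s[3] = 8,  s[4] = 16,  s[5] = 32,  s[6] = 8.
Since s[6] = s[3] = 8, the sequence is eventually periodic: after a pre-period of length 3 it cycles with period 3.

3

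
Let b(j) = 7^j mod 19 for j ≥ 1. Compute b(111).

b(1) = 7, b(2) = 11, b(3) = 1, b(4) = 7.
The sequence repeats with period 3.
So b(111) = b(1 + ((111-1) mod 3)) = b(3) = 1.

1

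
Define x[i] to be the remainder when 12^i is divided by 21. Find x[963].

6

We have x[0] = 1,  x[1] = 12,  x[2] = 18,  x[3] = 6,  x[4] = 9,  x[5] = 3,  x[6] = 15,  x[7] = 12.
Since x[7] = x[1] = 12, the sequence is eventually periodic: after a pre-period of length 1 it cycles with period 6.
For i ≥ 1, x[i] depends only on (i - 1) mod 6. (963 - 1) mod 6 = 2, so x[963] = x[3] = 6.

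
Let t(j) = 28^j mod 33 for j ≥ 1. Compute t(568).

We have t(1) = 28, t(2) = 25, t(3) = 7, t(4) = 31, t(5) = 10, t(6) = 16, t(7) = 19, t(8) = 4, t(9) = 13, t(10) = 1, t(11) = 28.
The sequence repeats with period 10.
So t(568) = t(1 + ((568-1) mod 10)) = t(8) = 4.

4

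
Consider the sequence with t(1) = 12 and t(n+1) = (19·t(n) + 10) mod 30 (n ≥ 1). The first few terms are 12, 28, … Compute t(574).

18

We have t(1) = 12,  t(2) = 28,  t(3) = 2,  t(4) = 18,  t(5) = 22,  t(6) = 8,  t(7) = 12.
The sequence repeats with period 6.
So t(574) = t(1 + ((574-1) mod 6)) = t(4) = 18.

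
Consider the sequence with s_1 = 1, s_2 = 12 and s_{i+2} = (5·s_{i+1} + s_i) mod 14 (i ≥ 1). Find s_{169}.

Computing terms: s_1 = 1, s_2 = 12, s_3 = 5, s_4 = 9, s_5 = 8, s_6 = 7, s_7 = 1, s_8 = 12.
Since (s_7, s_8) = (s_1, s_2) = (1, 12) (two consecutive terms determine the rest), the sequence is periodic with period 6.
(169 - 1) mod 6 = 0, so s_{169} = s_1 = 1.

1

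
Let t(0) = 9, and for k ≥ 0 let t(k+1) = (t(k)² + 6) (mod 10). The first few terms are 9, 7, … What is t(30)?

Listing terms: t(0) = 9, t(1) = 7, t(2) = 5, t(3) = 1, t(4) = 7.
Since t(4) = t(1) = 7, the sequence is eventually periodic: after a pre-period of length 1 it cycles with period 3.
For k ≥ 1, t(k) depends only on (k - 1) mod 3. (30 - 1) mod 3 = 2, so t(30) = t(3) = 1.

1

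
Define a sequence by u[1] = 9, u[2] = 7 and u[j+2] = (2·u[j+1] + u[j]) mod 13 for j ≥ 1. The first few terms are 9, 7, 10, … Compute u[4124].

6

We have u[1] = 9,  u[2] = 7,  u[3] = 10,  u[4] = 1,  u[5] = 12,  u[6] = 12,  u[7] = 10,  u[8] = 6,  u[9] = 9,  u[10] = 11,  u[11] = 5,  u[12] = 8,  u[13] = 8,  u[14] = 11,  u[15] = 4,  u[16] = 6,  u[17] = 3,  u[18] = 12,  u[19] = 1,  u[20] = 1,  u[21] = 3,  u[22] = 7,  u[23] = 4,  u[24] = 2,  u[25] = 8,  u[26] = 5,  u[27] = 5,  u[28] = 2,  u[29] = 9,  u[30] = 7.
The sequence repeats with period 28.
So u[4124] = u[1 + ((4124-1) mod 28)] = u[8] = 6.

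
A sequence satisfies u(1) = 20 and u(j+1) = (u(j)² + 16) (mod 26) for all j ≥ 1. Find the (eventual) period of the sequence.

We have u(1) = 20,  u(2) = 0,  u(3) = 16,  u(4) = 12,  u(5) = 4,  u(6) = 6,  u(7) = 0.
Since u(7) = u(2) = 0, the sequence is eventually periodic: after a pre-period of length 1 it cycles with period 5.

5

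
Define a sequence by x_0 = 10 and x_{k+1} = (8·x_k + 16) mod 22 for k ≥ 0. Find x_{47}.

Listing terms: x_0 = 10,  x_1 = 8,  x_2 = 14,  x_3 = 18,  x_4 = 6,  x_5 = 20,  x_6 = 0,  x_7 = 16,  x_8 = 12,  x_9 = 2,  x_{10} = 10.
Since x_{10} = x_0 = 10, the sequence is periodic with period 10.
So x_{47} = x_{0 + ((47-0) mod 10)} = x_7 = 16.

16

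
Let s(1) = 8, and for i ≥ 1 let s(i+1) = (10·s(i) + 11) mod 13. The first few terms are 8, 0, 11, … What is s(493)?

Listing terms: s(1) = 8,  s(2) = 0,  s(3) = 11,  s(4) = 4,  s(5) = 12,  s(6) = 1,  s(7) = 8.
Since s(7) = s(1) = 8, the sequence is periodic with period 6.
(493 - 1) mod 6 = 0, so s(493) = s(1) = 8.

8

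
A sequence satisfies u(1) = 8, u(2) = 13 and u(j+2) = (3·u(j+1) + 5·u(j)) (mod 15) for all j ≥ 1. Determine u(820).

2

Listing terms: u(1) = 8, u(2) = 13, u(3) = 4, u(4) = 2, u(5) = 11, u(6) = 13, u(7) = 4.
Since (u(6), u(7)) = (u(2), u(3)) = (13, 4) (two consecutive terms determine the rest), the sequence is eventually periodic: after a pre-period of length 1 it cycles with period 4.
For j ≥ 2, u(j) depends only on (j - 2) mod 4. (820 - 2) mod 4 = 2, so u(820) = u(4) = 2.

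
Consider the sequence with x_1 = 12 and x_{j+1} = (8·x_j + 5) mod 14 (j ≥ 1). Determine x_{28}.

7

We have x_1 = 12,  x_2 = 3,  x_3 = 1,  x_4 = 13,  x_5 = 11,  x_6 = 9,  x_7 = 7,  x_8 = 5,  x_9 = 3.
Since x_9 = x_2 = 3, the sequence is eventually periodic: after a pre-period of length 1 it cycles with period 7.
For j ≥ 2, x_j depends only on (j - 2) mod 7. (28 - 2) mod 7 = 5, so x_{28} = x_7 = 7.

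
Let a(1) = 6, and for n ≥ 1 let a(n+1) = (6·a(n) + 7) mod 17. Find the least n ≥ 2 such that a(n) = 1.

a(1) = 6; a(2) = 9; a(3) = 10; a(4) = 16; a(5) = 1; a(6) = 13; a(7) = 0; a(8) = 7; a(9) = 15; a(10) = 12; a(11) = 11; a(12) = 5; a(13) = 3; a(14) = 8; a(15) = 4; a(16) = 14; a(17) = 6.
Since a(17) = a(1) = 6, the sequence is periodic with period 16.
The value 1 first appears (with n ≥ 2) at a(5).

5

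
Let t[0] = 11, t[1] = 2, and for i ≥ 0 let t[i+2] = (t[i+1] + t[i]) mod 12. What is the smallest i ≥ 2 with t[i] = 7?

We have t[0] = 11; t[1] = 2; t[2] = 1; t[3] = 3; t[4] = 4; t[5] = 7; t[6] = 11; t[7] = 6; t[8] = 5; t[9] = 11; t[10] = 4; t[11] = 3; t[12] = 7; t[13] = 10; t[14] = 5; t[15] = 3; t[16] = 8; t[17] = 11; t[18] = 7; t[19] = 6; t[20] = 1; t[21] = 7; t[22] = 8; t[23] = 3; t[24] = 11; t[25] = 2.
Since (t[24], t[25]) = (t[0], t[1]) = (11, 2) (two consecutive terms determine the rest), the sequence is periodic with period 24.
The value 7 first appears (with i ≥ 2) at t[5].

5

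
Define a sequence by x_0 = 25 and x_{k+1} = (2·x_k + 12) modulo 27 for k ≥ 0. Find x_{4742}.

We have x_0 = 25, x_1 = 8, x_2 = 1, x_3 = 14, x_4 = 13, x_5 = 11, x_6 = 7, x_7 = 26, x_8 = 10, x_9 = 5, x_{10} = 22, x_{11} = 2, x_{12} = 16, x_{13} = 17, x_{14} = 19, x_{15} = 23, x_{16} = 4, x_{17} = 20, x_{18} = 25.
Since x_{18} = x_0 = 25, the sequence is periodic with period 18.
So x_{4742} = x_{0 + ((4742-0) mod 18)} = x_8 = 10.

10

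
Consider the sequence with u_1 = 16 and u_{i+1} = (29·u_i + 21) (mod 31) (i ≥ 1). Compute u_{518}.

Computing terms: u_1 = 16; u_2 = 20; u_3 = 12; u_4 = 28; u_5 = 27; u_6 = 29; u_7 = 25; u_8 = 2; u_9 = 17; u_{10} = 18; u_{11} = 16.
The sequence repeats with period 10.
(518 - 1) mod 10 = 7, so u_{518} = u_8 = 2.

2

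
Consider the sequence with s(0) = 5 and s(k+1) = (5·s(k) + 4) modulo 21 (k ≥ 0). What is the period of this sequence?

Computing terms: s(0) = 5; s(1) = 8; s(2) = 2; s(3) = 14; s(4) = 11; s(5) = 17; s(6) = 5.
Since s(6) = s(0) = 5, the sequence is periodic with period 6.

6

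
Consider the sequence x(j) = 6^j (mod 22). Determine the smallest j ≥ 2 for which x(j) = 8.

Computing terms: x(1) = 6, x(2) = 14, x(3) = 18, x(4) = 20, x(5) = 10, x(6) = 16, x(7) = 8, x(8) = 4, x(9) = 2, x(10) = 12, x(11) = 6.
Since x(11) = x(1) = 6, the sequence is periodic with period 10.
The value 8 first appears (with j ≥ 2) at x(7).

7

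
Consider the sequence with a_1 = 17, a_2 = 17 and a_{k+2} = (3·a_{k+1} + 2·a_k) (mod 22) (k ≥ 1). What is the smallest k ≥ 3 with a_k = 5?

a_1 = 17, a_2 = 17, a_3 = 19, a_4 = 3, a_5 = 3, a_6 = 15, a_7 = 7, a_8 = 7, a_9 = 13, a_{10} = 9, a_{11} = 9, a_{12} = 1, a_{13} = 21, a_{14} = 21, a_{15} = 17, a_{16} = 5, a_{17} = 5, a_{18} = 3, a_{19} = 19, a_{20} = 19, a_{21} = 7, a_{22} = 15, a_{23} = 15, a_{24} = 9, a_{25} = 13, a_{26} = 13, a_{27} = 21, a_{28} = 1, a_{29} = 1, a_{30} = 5, a_{31} = 17, a_{32} = 17.
Since (a_{31}, a_{32}) = (a_1, a_2) = (17, 17) (two consecutive terms determine the rest), the sequence is periodic with period 30.
The value 5 first appears (with k ≥ 3) at a_{16}.

16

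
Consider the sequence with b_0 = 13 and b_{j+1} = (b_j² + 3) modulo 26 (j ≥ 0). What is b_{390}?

13

We have b_0 = 13; b_1 = 16; b_2 = 25; b_3 = 4; b_4 = 19; b_5 = 0; b_6 = 3; b_7 = 12; b_8 = 17; b_9 = 6; b_{10} = 13.
The sequence repeats with period 10.
So b_{390} = b_{0 + ((390-0) mod 10)} = b_0 = 13.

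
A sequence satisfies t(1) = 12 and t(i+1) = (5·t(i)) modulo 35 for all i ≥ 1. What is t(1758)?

15

Computing terms: t(1) = 12,  t(2) = 25,  t(3) = 20,  t(4) = 30,  t(5) = 10,  t(6) = 15,  t(7) = 5,  t(8) = 25.
Since t(8) = t(2) = 25, the sequence is eventually periodic: after a pre-period of length 1 it cycles with period 6.
For i ≥ 2, t(i) depends only on (i - 2) mod 6. (1758 - 2) mod 6 = 4, so t(1758) = t(6) = 15.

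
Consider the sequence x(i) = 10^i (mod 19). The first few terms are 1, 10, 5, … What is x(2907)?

We have x(0) = 1,  x(1) = 10,  x(2) = 5,  x(3) = 12,  x(4) = 6,  x(5) = 3,  x(6) = 11,  x(7) = 15,  x(8) = 17,  x(9) = 18,  x(10) = 9,  x(11) = 14,  x(12) = 7,  x(13) = 13,  x(14) = 16,  x(15) = 8,  x(16) = 4,  x(17) = 2,  x(18) = 1.
Since x(18) = x(0) = 1, the sequence is periodic with period 18.
(2907 - 0) mod 18 = 9, so x(2907) = x(9) = 18.

18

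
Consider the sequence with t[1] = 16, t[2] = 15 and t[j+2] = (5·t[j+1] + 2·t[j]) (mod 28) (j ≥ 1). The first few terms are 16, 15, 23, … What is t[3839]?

We have t[1] = 16,  t[2] = 15,  t[3] = 23,  t[4] = 5,  t[5] = 15,  t[6] = 1,  t[7] = 7,  t[8] = 9,  t[9] = 3,  t[10] = 5,  t[11] = 3,  t[12] = 25,  t[13] = 19,  t[14] = 5,  t[15] = 7,  t[16] = 17,  t[17] = 15,  t[18] = 25,  t[19] = 15,  t[20] = 13,  t[21] = 11,  t[22] = 25,  t[23] = 7,  t[24] = 1,  t[25] = 19,  t[26] = 13,  t[27] = 19,  t[28] = 9,  t[29] = 27,  t[30] = 13,  t[31] = 7,  t[32] = 5,  t[33] = 11,  t[34] = 9,  t[35] = 11,  t[36] = 17,  t[37] = 23,  t[38] = 9,  t[39] = 7,  t[40] = 25,  t[41] = 27,  t[42] = 17,  t[43] = 27,  t[44] = 1,  t[45] = 3,  t[46] = 17,  t[47] = 7,  t[48] = 13,  t[49] = 23,  t[50] = 1,  t[51] = 23,  t[52] = 5.
Since (t[51], t[52]) = (t[3], t[4]) = (23, 5) (two consecutive terms determine the rest), the sequence is eventually periodic: after a pre-period of length 2 it cycles with period 48.
For j ≥ 3, t[j] depends only on (j - 3) mod 48. (3839 - 3) mod 48 = 44, so t[3839] = t[47] = 7.

7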